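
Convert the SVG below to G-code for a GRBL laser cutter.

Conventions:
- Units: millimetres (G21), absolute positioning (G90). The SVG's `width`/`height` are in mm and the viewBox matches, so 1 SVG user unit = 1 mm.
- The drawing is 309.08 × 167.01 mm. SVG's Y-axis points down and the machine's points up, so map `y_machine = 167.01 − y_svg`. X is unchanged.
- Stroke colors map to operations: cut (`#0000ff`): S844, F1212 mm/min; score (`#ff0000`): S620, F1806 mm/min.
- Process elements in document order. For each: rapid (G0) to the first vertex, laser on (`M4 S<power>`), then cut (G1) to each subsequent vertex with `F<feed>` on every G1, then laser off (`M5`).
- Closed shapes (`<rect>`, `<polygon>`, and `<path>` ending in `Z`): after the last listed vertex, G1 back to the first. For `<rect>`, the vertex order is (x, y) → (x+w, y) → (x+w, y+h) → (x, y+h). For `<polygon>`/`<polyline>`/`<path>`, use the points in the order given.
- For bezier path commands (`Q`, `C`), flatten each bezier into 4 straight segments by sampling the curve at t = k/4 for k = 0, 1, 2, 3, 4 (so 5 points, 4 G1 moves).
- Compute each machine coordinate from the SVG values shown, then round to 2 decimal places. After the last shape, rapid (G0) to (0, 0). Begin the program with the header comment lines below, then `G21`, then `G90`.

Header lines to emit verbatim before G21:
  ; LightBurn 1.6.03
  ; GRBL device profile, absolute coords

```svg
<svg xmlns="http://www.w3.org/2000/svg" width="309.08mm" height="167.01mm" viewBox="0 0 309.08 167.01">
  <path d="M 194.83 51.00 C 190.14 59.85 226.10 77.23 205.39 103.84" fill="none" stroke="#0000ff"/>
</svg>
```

; LightBurn 1.6.03
; GRBL device profile, absolute coords
G21
G90
G0 X194.83 Y116.01
M4 S844
G1 X197.41 Y107.76 F1212
G1 X206.12 Y96.25 F1212
G1 X211.82 Y81.41 F1212
G1 X205.39 Y63.17 F1212
M5
G0 X0.00 Y0.00

Since the viewBox matches the mm dimensions, user units are millimetres directly. The only transform is the Y-flip y_m = 167.01 − y_svg.

Shape 1 is a cubic bezier drawn with `<path>`. Its stroke #0000ff means cut at S844, F1212. After flipping Y the toolpath is (194.83,116.01) → (197.41,107.76) → (206.12,96.25) → (211.82,81.41) → (205.39,63.17).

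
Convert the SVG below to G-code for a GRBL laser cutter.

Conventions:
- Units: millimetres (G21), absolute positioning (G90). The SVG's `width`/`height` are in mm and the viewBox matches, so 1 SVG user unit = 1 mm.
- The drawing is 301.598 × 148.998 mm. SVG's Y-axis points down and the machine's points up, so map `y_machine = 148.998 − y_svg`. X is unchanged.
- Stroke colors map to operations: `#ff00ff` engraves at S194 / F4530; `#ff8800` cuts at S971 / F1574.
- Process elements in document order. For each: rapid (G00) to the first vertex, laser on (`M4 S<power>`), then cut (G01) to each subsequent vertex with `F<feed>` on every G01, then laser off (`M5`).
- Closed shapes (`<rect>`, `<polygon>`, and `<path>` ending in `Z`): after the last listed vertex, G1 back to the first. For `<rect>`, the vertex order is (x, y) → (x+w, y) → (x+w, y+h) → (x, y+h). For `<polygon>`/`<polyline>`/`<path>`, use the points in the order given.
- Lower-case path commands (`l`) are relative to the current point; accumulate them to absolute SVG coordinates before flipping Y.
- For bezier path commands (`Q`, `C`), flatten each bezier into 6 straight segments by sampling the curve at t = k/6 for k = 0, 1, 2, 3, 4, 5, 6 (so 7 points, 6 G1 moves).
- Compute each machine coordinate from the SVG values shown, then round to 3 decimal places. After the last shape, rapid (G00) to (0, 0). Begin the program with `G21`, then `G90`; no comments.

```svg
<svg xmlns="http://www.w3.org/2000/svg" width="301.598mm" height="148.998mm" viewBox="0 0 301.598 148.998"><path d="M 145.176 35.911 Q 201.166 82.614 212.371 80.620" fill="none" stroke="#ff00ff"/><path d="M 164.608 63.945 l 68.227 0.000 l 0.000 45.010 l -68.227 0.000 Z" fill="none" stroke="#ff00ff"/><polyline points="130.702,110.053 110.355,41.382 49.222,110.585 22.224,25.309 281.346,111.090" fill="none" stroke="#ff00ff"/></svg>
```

G21
G90
G00 X145.176 Y113.087
M4 S194
G01 X162.595 Y98.872 F4530
G01 X177.527 Y87.362 F4530
G01 X189.970 Y78.558 F4530
G01 X199.925 Y72.459 F4530
G01 X207.392 Y69.066 F4530
G01 X212.371 Y68.378 F4530
M5
G00 X164.608 Y85.053
M4 S194
G01 X232.835 Y85.053 F4530
G01 X232.835 Y40.043 F4530
G01 X164.608 Y40.043 F4530
G01 X164.608 Y85.053 F4530
M5
G00 X130.702 Y38.945
M4 S194
G01 X110.355 Y107.616 F4530
G01 X49.222 Y38.413 F4530
G01 X22.224 Y123.689 F4530
G01 X281.346 Y37.908 F4530
M5
G00 X0.000 Y0.000

Since the viewBox matches the mm dimensions, user units are millimetres directly. The only transform is the Y-flip y_m = 148.998 − y_svg.

Shape 1 is a quadratic bezier drawn with `<path>`. Its stroke #ff00ff means engrave at S194, F4530. After flipping Y the toolpath is (145.176,113.087) → (162.595,98.872) → (177.527,87.362) → (189.970,78.558) → (199.925,72.459) → (207.392,69.066) → (212.371,68.378).

Shape 2 is a rectangle drawn with `<path>`. Its stroke #ff00ff means engrave at S194, F4530. After flipping Y the toolpath is (164.608,85.053) → (232.835,85.053) → (232.835,40.043) → (164.608,40.043) → (164.608,85.053), returning to the start.

Shape 3 is a open polyline drawn with `<polyline>`. Its stroke #ff00ff means engrave at S194, F4530. After flipping Y the toolpath is (130.702,38.945) → (110.355,107.616) → (49.222,38.413) → (22.224,123.689) → (281.346,37.908).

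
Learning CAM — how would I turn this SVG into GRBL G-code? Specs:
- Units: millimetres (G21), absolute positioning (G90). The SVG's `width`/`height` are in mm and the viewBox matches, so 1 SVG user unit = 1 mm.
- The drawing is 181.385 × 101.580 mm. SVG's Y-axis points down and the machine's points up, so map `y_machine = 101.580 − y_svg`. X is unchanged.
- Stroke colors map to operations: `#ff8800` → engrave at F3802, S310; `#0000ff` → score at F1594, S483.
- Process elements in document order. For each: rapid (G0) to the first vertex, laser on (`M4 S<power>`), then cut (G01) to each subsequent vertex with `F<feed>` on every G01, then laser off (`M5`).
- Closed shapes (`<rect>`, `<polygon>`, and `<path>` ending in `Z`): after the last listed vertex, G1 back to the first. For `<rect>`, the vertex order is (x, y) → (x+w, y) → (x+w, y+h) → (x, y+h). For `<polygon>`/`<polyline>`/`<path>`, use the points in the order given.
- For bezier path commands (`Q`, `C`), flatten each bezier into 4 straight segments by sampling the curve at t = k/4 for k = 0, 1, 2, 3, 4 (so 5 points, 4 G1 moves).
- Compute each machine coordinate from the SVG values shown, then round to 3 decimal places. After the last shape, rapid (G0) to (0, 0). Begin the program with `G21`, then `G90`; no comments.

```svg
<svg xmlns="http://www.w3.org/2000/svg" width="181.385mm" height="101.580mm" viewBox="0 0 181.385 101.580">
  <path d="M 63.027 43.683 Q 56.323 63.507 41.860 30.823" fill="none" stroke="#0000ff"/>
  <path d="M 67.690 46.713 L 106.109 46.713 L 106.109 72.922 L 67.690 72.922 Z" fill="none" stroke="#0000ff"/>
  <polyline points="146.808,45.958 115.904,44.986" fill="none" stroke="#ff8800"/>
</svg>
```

G21
G90
G0 X63.027 Y57.897
M4 S483
G01 X59.190 Y51.267 F1594
G01 X54.383 Y51.200 F1594
G01 X48.607 Y57.697 F1594
G01 X41.860 Y70.757 F1594
M5
G0 X67.690 Y54.867
M4 S483
G01 X106.109 Y54.867 F1594
G01 X106.109 Y28.658 F1594
G01 X67.690 Y28.658 F1594
G01 X67.690 Y54.867 F1594
M5
G0 X146.808 Y55.622
M4 S310
G01 X115.904 Y56.594 F3802
M5
G0 X0.000 Y0.000

1 u = 1 mm; y_m = 101.580 − y.

[1] `<path>` quadratic bezier, #0000ff→score S483 F1594: (63.027,57.897) → (59.190,51.267) → (54.383,51.200) → (48.607,57.697) → (41.860,70.757)

[2] `<path>` rectangle, #0000ff→score S483 F1594: (67.690,54.867) → (106.109,54.867) → (106.109,28.658) → (67.690,28.658) → (67.690,54.867) (closed)

[3] `<polyline>` line segment, #ff8800→engrave S310 F3802: (146.808,55.622) → (115.904,56.594)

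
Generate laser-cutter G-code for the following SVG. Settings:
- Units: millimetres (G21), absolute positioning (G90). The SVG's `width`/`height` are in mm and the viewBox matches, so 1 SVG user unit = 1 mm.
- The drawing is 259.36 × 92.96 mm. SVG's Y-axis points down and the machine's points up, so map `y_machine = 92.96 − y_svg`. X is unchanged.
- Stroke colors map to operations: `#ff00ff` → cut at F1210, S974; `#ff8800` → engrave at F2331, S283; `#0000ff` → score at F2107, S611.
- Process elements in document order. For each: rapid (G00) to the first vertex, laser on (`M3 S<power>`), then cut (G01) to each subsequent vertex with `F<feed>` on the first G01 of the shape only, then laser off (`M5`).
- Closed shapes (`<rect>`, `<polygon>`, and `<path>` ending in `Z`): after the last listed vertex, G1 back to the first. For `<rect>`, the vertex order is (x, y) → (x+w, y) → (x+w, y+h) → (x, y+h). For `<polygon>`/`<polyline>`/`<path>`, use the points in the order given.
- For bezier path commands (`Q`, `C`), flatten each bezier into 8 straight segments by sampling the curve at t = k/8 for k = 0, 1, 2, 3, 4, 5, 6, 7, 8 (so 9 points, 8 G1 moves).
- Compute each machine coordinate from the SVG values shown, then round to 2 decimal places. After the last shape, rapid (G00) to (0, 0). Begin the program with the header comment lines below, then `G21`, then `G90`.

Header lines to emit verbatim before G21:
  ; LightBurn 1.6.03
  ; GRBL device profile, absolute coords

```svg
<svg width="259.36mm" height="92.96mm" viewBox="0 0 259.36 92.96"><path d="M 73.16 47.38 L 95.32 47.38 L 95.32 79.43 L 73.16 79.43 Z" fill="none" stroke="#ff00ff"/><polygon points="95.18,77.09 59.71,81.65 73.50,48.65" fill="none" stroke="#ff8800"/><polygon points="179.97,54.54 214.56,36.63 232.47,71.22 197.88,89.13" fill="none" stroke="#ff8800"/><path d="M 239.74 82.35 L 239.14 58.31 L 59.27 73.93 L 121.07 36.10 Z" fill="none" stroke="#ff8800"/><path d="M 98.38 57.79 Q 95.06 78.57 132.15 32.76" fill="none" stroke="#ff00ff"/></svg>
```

Since the viewBox matches the mm dimensions, user units are millimetres directly. The only transform is the Y-flip y_m = 92.96 − y_svg.

Shape 1 is a rectangle drawn with `<path>`. Its stroke #ff00ff means cut at S974, F1210. After flipping Y the toolpath is (73.16,45.58) → (95.32,45.58) → (95.32,13.53) → (73.16,13.53) → (73.16,45.58), returning to the start.

Shape 2 is a regular polygon drawn with `<polygon>`. Its stroke #ff8800 means engrave at S283, F2331. After flipping Y the toolpath is (95.18,15.87) → (59.71,11.31) → (73.50,44.31) → (95.18,15.87), returning to the start.

Shape 3 is a regular polygon drawn with `<polygon>`. Its stroke #ff8800 means engrave at S283, F2331. After flipping Y the toolpath is (179.97,38.42) → (214.56,56.33) → (232.47,21.74) → (197.88,3.83) → (179.97,38.42), returning to the start.

Shape 4 is a closed polygon drawn with `<path>`. Its stroke #ff8800 means engrave at S283, F2331. After flipping Y the toolpath is (239.74,10.61) → (239.14,34.65) → (59.27,19.03) → (121.07,56.86) → (239.74,10.61), returning to the start.

Shape 5 is a quadratic bezier drawn with `<path>`. Its stroke #ff00ff means cut at S974, F1210. After flipping Y the toolpath is (98.38,35.17) → (98.18,31.02) → (99.25,28.94) → (101.57,28.95) → (105.16,31.04) → (110.02,35.21) → (116.13,41.46) → (123.51,49.79) → (132.15,60.20).

; LightBurn 1.6.03
; GRBL device profile, absolute coords
G21
G90
G00 X73.16 Y45.58
M3 S974
G01 X95.32 Y45.58 F1210
G01 X95.32 Y13.53
G01 X73.16 Y13.53
G01 X73.16 Y45.58
M5
G00 X95.18 Y15.87
M3 S283
G01 X59.71 Y11.31 F2331
G01 X73.50 Y44.31
G01 X95.18 Y15.87
M5
G00 X179.97 Y38.42
M3 S283
G01 X214.56 Y56.33 F2331
G01 X232.47 Y21.74
G01 X197.88 Y3.83
G01 X179.97 Y38.42
M5
G00 X239.74 Y10.61
M3 S283
G01 X239.14 Y34.65 F2331
G01 X59.27 Y19.03
G01 X121.07 Y56.86
G01 X239.74 Y10.61
M5
G00 X98.38 Y35.17
M3 S974
G01 X98.18 Y31.02 F1210
G01 X99.25 Y28.94
G01 X101.57 Y28.95
G01 X105.16 Y31.04
G01 X110.02 Y35.21
G01 X116.13 Y41.46
G01 X123.51 Y49.79
G01 X132.15 Y60.20
M5
G00 X0.00 Y0.00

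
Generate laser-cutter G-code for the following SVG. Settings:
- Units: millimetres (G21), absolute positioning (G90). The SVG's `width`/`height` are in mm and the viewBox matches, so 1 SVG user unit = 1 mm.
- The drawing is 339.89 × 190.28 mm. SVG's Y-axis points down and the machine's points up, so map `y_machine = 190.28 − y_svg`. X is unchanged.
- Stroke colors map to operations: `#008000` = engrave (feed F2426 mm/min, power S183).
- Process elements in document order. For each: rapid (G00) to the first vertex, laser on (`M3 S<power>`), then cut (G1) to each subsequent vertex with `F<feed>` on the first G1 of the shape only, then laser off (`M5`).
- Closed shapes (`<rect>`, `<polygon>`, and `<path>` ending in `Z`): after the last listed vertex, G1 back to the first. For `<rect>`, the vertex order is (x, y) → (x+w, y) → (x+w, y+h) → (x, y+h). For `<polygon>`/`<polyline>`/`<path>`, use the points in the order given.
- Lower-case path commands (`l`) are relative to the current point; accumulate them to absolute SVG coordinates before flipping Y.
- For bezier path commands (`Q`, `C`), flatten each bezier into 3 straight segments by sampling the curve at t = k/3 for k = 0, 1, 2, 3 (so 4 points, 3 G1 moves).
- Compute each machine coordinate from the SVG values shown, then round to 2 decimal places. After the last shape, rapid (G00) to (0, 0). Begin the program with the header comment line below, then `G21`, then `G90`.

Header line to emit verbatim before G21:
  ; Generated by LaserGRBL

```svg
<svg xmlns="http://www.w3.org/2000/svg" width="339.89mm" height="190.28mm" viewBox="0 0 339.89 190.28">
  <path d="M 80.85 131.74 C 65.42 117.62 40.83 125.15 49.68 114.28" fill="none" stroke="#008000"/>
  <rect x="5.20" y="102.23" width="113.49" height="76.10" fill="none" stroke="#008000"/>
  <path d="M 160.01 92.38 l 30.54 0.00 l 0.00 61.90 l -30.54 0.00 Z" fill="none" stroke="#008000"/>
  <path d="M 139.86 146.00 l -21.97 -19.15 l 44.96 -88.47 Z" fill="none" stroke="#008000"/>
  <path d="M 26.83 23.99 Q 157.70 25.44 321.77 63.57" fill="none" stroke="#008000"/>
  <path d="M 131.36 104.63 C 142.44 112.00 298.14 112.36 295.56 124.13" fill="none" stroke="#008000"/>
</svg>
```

; Generated by LaserGRBL
G21
G90
G00 X80.85 Y58.54
M3 S183
G1 X63.94 Y66.93 F2426
G1 X50.40 Y69.78
G1 X49.68 Y76.00
M5
G00 X5.20 Y88.05
M3 S183
G1 X118.69 Y88.05 F2426
G1 X118.69 Y11.95
G1 X5.20 Y11.95
G1 X5.20 Y88.05
M5
G00 X160.01 Y97.90
M3 S183
G1 X190.55 Y97.90 F2426
G1 X190.55 Y36.00
G1 X160.01 Y36.00
G1 X160.01 Y97.90
M5
G00 X139.86 Y44.28
M3 S183
G1 X117.89 Y63.43 F2426
G1 X162.85 Y151.90
G1 X139.86 Y44.28
M5
G00 X26.83 Y166.29
M3 S183
G1 X117.77 Y161.25 F2426
G1 X216.08 Y148.05
G1 X321.77 Y126.71
M5
G00 X131.36 Y85.65
M3 S183
G1 X179.43 Y79.93 F2426
G1 X256.60 Y74.80
G1 X295.56 Y66.15
M5
G00 X0.00 Y0.00

viewBox `0 0 339.89 190.28` with mm width/height → 1 unit = 1 mm. Flip: y_m = 190.28 − y_svg.

**Shape 1** — `<path>` cubic bezier, stroke `#008000` → engrave (S183, F2426). Control points (SVG): P0=(80.85,131.74), P1=(65.42,117.62), P2=(40.83,125.15), P3=(49.68,114.28); sampled at t=k/3. Machine vertices: (80.85,58.54) → (63.94,66.93) → (50.40,69.78) → (49.68,76.00). Open path.

**Shape 2** — `<rect>` rectangle, stroke `#008000` → engrave (S183, F2426). Machine vertices: (5.20,88.05) → (118.69,88.05) → (118.69,11.95) → (5.20,11.95) → (5.20,88.05). Closed: final G1 returns to the first vertex.

**Shape 3** — `<path>` rectangle, stroke `#008000` → engrave (S183, F2426). Machine vertices: (160.01,97.90) → (190.55,97.90) → (190.55,36.00) → (160.01,36.00) → (160.01,97.90). Closed: final G1 returns to the first vertex.

**Shape 4** — `<path>` closed polygon, stroke `#008000` → engrave (S183, F2426). Machine vertices: (139.86,44.28) → (117.89,63.43) → (162.85,151.90) → (139.86,44.28). Closed: final G1 returns to the first vertex.

**Shape 5** — `<path>` quadratic bezier, stroke `#008000` → engrave (S183, F2426). Control points (SVG): P0=(26.83,23.99), P1=(157.70,25.44), P2=(321.77,63.57); sampled at t=k/3. Machine vertices: (26.83,166.29) → (117.77,161.25) → (216.08,148.05) → (321.77,126.71). Open path.

**Shape 6** — `<path>` cubic bezier, stroke `#008000` → engrave (S183, F2426). Control points (SVG): P0=(131.36,104.63), P1=(142.44,112.00), P2=(298.14,112.36), P3=(295.56,124.13); sampled at t=k/3. Machine vertices: (131.36,85.65) → (179.43,79.93) → (256.60,74.80) → (295.56,66.15). Open path.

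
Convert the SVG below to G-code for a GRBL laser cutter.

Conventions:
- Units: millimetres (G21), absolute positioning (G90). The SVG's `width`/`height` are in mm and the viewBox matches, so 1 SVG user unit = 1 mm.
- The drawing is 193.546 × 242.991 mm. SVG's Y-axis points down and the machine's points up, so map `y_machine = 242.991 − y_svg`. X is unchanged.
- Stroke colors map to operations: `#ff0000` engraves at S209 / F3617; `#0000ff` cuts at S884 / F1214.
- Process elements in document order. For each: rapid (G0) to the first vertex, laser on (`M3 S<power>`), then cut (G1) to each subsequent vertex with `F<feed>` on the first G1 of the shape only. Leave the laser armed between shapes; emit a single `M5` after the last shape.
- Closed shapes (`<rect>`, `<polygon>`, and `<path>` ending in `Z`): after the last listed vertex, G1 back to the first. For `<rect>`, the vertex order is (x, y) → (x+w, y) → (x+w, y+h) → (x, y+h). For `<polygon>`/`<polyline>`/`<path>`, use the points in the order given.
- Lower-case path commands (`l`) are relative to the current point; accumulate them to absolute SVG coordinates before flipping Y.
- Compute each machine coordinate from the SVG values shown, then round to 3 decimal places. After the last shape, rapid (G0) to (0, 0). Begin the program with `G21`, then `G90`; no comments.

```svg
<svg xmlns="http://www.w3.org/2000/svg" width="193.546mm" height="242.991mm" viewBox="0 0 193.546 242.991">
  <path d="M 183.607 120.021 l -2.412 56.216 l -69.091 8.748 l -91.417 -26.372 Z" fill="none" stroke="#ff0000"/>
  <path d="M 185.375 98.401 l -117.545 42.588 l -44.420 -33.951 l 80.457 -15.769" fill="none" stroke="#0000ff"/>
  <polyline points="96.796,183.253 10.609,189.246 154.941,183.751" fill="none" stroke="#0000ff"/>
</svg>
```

viewBox `0 0 193.546 242.991` with mm width/height → 1 unit = 1 mm. Flip: y_m = 242.991 − y_svg.

**Shape 1** — `<path>` closed polygon, stroke `#ff0000` → engrave (S209, F3617). Machine vertices: (183.607,122.970) → (181.195,66.754) → (112.104,58.006) → (20.687,84.378) → (183.607,122.970). Closed: final G1 returns to the first vertex.

**Shape 2** — `<path>` open polyline, stroke `#0000ff` → cut (S884, F1214). Machine vertices: (185.375,144.590) → (67.830,102.002) → (23.410,135.953) → (103.867,151.722). Open path.

**Shape 3** — `<polyline>` open polyline, stroke `#0000ff` → cut (S884, F1214). Machine vertices: (96.796,59.738) → (10.609,53.745) → (154.941,59.240). Open path.

G21
G90
G0 X183.607 Y122.970
M3 S209
G1 X181.195 Y66.754 F3617
G1 X112.104 Y58.006
G1 X20.687 Y84.378
G1 X183.607 Y122.970
G0 X185.375 Y144.590
M3 S884
G1 X67.830 Y102.002 F1214
G1 X23.410 Y135.953
G1 X103.867 Y151.722
G0 X96.796 Y59.738
M3 S884
G1 X10.609 Y53.745 F1214
G1 X154.941 Y59.240
M5
G0 X0.000 Y0.000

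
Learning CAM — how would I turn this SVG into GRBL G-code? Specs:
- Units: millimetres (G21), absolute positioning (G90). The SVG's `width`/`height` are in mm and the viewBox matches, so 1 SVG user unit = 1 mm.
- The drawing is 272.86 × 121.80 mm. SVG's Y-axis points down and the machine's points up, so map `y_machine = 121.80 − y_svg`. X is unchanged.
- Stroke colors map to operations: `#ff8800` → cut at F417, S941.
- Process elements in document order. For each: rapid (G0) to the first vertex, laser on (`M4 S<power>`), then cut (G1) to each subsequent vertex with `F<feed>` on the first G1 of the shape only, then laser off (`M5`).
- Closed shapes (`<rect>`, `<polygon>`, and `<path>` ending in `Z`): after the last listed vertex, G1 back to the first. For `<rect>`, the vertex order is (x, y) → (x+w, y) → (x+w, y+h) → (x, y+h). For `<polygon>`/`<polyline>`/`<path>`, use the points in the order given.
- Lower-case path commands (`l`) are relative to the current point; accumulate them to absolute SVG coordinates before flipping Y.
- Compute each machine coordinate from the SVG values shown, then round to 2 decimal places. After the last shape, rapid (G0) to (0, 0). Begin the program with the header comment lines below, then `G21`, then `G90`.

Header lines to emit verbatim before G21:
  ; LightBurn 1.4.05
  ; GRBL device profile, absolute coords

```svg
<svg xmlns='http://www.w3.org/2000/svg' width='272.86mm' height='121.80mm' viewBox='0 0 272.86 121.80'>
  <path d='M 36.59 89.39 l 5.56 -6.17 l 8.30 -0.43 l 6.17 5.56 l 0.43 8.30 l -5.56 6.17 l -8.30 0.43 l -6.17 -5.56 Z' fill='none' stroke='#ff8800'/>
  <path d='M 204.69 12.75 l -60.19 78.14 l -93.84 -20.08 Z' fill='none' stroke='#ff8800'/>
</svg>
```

; LightBurn 1.4.05
; GRBL device profile, absolute coords
G21
G90
G0 X36.59 Y32.41
M4 S941
G1 X42.15 Y38.58 F417
G1 X50.45 Y39.01
G1 X56.62 Y33.45
G1 X57.05 Y25.15
G1 X51.49 Y18.98
G1 X43.19 Y18.55
G1 X37.02 Y24.11
G1 X36.59 Y32.41
M5
G0 X204.69 Y109.05
M4 S941
G1 X144.50 Y30.91 F417
G1 X50.66 Y50.99
G1 X204.69 Y109.05
M5
G0 X0.00 Y0.00

Since the viewBox matches the mm dimensions, user units are millimetres directly. The only transform is the Y-flip y_m = 121.80 − y_svg.

Shape 1 is a regular polygon drawn with `<path>`. Its stroke #ff8800 means cut at S941, F417. After flipping Y the toolpath is (36.59,32.41) → (42.15,38.58) → (50.45,39.01) → (56.62,33.45) → (57.05,25.15) → (51.49,18.98) → (43.19,18.55) → (37.02,24.11) → (36.59,32.41), returning to the start.

Shape 2 is a closed polygon drawn with `<path>`. Its stroke #ff8800 means cut at S941, F417. After flipping Y the toolpath is (204.69,109.05) → (144.50,30.91) → (50.66,50.99) → (204.69,109.05), returning to the start.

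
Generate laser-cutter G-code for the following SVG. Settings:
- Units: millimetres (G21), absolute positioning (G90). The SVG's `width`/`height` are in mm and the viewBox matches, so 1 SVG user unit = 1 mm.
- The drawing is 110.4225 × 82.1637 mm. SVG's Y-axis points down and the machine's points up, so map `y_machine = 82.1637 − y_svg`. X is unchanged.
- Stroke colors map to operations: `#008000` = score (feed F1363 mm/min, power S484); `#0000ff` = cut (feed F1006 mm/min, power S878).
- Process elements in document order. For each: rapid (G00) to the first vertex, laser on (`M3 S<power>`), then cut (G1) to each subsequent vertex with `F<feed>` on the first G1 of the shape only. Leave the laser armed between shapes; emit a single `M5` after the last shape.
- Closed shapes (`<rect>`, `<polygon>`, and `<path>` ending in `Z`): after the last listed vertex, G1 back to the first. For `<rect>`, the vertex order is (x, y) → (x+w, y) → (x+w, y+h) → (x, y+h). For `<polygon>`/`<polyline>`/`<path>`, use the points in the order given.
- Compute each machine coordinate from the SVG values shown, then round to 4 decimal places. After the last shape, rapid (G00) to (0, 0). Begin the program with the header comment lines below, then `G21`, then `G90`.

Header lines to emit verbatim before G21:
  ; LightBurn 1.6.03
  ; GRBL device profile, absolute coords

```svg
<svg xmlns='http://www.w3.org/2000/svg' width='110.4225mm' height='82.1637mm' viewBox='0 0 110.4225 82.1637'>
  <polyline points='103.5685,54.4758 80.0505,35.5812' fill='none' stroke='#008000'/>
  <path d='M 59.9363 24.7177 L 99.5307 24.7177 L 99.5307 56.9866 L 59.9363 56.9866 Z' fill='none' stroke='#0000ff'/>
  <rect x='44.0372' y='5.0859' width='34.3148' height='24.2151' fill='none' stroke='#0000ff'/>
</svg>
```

; LightBurn 1.6.03
; GRBL device profile, absolute coords
G21
G90
G00 X103.5685 Y27.6879
M3 S484
G1 X80.0505 Y46.5825 F1363
G00 X59.9363 Y57.4460
M3 S878
G1 X99.5307 Y57.4460 F1006
G1 X99.5307 Y25.1771
G1 X59.9363 Y25.1771
G1 X59.9363 Y57.4460
G00 X44.0372 Y77.0778
M3 S878
G1 X78.3520 Y77.0778 F1006
G1 X78.3520 Y52.8627
G1 X44.0372 Y52.8627
G1 X44.0372 Y77.0778
M5
G00 X0.0000 Y0.0000

Since the viewBox matches the mm dimensions, user units are millimetres directly. The only transform is the Y-flip y_m = 82.1637 − y_svg.

Shape 1 is a line segment drawn with `<polyline>`. Its stroke #008000 means score at S484, F1363. After flipping Y the toolpath is (103.5685,27.6879) → (80.0505,46.5825).

Shape 2 is a rectangle drawn with `<path>`. Its stroke #0000ff means cut at S878, F1006. After flipping Y the toolpath is (59.9363,57.4460) → (99.5307,57.4460) → (99.5307,25.1771) → (59.9363,25.1771) → (59.9363,57.4460), returning to the start.

Shape 3 is a rectangle drawn with `<rect>`. Its stroke #0000ff means cut at S878, F1006. After flipping Y the toolpath is (44.0372,77.0778) → (78.3520,77.0778) → (78.3520,52.8627) → (44.0372,52.8627) → (44.0372,77.0778), returning to the start.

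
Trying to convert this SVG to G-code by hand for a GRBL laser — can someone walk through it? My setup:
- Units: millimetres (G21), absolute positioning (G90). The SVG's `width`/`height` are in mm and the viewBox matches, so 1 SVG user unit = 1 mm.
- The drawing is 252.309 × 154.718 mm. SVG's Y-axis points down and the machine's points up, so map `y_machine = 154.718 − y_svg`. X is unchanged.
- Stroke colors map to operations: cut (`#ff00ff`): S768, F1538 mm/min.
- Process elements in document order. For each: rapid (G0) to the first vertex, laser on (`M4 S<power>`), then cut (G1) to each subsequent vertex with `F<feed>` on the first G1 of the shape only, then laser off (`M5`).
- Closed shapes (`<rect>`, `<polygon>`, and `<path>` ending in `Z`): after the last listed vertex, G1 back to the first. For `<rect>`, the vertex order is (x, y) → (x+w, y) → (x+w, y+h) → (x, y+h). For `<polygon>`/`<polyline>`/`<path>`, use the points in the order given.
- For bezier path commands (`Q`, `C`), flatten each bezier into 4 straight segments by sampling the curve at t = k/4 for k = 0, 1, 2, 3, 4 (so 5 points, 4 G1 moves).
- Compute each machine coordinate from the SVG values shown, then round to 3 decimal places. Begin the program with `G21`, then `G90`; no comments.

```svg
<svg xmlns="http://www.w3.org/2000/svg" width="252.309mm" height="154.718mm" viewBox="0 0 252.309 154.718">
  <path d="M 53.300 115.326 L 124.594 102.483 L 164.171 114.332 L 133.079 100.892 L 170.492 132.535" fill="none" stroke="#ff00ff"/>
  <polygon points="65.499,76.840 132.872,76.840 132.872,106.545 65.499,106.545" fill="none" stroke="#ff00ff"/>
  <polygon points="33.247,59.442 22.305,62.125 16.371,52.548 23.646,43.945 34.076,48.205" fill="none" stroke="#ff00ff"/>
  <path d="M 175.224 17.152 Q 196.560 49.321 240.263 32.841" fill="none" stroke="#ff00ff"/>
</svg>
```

viewBox `0 0 252.309 154.718` with mm width/height → 1 unit = 1 mm. Flip: y_m = 154.718 − y_svg.

**Shape 1** — `<path>` open polyline, stroke `#ff00ff` → cut (S768, F1538). Machine vertices: (53.300,39.392) → (124.594,52.235) → (164.171,40.386) → (133.079,53.826) → (170.492,22.183). Open path.

**Shape 2** — `<polygon>` rectangle, stroke `#ff00ff` → cut (S768, F1538). Machine vertices: (65.499,77.878) → (132.872,77.878) → (132.872,48.173) → (65.499,48.173) → (65.499,77.878). Closed: final G1 returns to the first vertex.

**Shape 3** — `<polygon>` regular polygon, stroke `#ff00ff` → cut (S768, F1538). Machine vertices: (33.247,95.276) → (22.305,92.593) → (16.371,102.170) → (23.646,110.773) → (34.076,106.513) → (33.247,95.276). Closed: final G1 returns to the first vertex.

**Shape 4** — `<path>` quadratic bezier, stroke `#ff00ff` → cut (S768, F1538). Control points (SVG): P0=(175.224,17.152), P1=(196.560,49.321), P2=(240.263,32.841); sampled at t=k/4. Machine vertices: (175.224,137.566) → (187.290,124.522) → (202.152,117.559) → (219.809,116.678) → (240.263,121.877). Open path.

G21
G90
G0 X53.300 Y39.392
M4 S768
G1 X124.594 Y52.235 F1538
G1 X164.171 Y40.386
G1 X133.079 Y53.826
G1 X170.492 Y22.183
M5
G0 X65.499 Y77.878
M4 S768
G1 X132.872 Y77.878 F1538
G1 X132.872 Y48.173
G1 X65.499 Y48.173
G1 X65.499 Y77.878
M5
G0 X33.247 Y95.276
M4 S768
G1 X22.305 Y92.593 F1538
G1 X16.371 Y102.170
G1 X23.646 Y110.773
G1 X34.076 Y106.513
G1 X33.247 Y95.276
M5
G0 X175.224 Y137.566
M4 S768
G1 X187.290 Y124.522 F1538
G1 X202.152 Y117.559
G1 X219.809 Y116.678
G1 X240.263 Y121.877
M5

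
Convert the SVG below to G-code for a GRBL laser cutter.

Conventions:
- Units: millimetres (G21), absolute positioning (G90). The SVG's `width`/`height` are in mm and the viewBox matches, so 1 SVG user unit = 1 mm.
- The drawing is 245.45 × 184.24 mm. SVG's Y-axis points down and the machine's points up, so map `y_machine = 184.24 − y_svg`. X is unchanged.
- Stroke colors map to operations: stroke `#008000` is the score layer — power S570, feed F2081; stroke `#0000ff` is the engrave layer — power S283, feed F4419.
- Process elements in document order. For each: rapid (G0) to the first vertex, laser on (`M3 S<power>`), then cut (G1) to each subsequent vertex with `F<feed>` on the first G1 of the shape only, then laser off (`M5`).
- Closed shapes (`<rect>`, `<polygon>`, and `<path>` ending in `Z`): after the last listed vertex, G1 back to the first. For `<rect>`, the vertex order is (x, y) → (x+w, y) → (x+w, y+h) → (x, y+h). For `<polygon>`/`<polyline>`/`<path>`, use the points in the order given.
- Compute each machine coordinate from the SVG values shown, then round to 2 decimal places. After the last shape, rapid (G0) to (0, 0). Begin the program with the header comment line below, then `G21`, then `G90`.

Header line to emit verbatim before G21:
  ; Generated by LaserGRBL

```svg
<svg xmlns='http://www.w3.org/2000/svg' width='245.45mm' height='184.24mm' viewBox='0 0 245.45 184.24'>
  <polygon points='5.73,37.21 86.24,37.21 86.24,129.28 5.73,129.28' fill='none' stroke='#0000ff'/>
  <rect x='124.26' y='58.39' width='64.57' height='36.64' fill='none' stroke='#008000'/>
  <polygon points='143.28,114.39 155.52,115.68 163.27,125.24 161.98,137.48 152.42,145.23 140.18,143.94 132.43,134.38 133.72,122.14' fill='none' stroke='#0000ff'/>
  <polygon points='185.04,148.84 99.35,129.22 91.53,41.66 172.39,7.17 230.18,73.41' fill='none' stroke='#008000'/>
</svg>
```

; Generated by LaserGRBL
G21
G90
G0 X5.73 Y147.03
M3 S283
G1 X86.24 Y147.03 F4419
G1 X86.24 Y54.96
G1 X5.73 Y54.96
G1 X5.73 Y147.03
M5
G0 X124.26 Y125.85
M3 S570
G1 X188.83 Y125.85 F2081
G1 X188.83 Y89.21
G1 X124.26 Y89.21
G1 X124.26 Y125.85
M5
G0 X143.28 Y69.85
M3 S283
G1 X155.52 Y68.56 F4419
G1 X163.27 Y59.00
G1 X161.98 Y46.76
G1 X152.42 Y39.01
G1 X140.18 Y40.30
G1 X132.43 Y49.86
G1 X133.72 Y62.10
G1 X143.28 Y69.85
M5
G0 X185.04 Y35.40
M3 S570
G1 X99.35 Y55.02 F2081
G1 X91.53 Y142.58
G1 X172.39 Y177.07
G1 X230.18 Y110.83
G1 X185.04 Y35.40
M5
G0 X0.00 Y0.00

viewBox `0 0 245.45 184.24` with mm width/height → 1 unit = 1 mm. Flip: y_m = 184.24 − y_svg.

**Shape 1** — `<polygon>` rectangle, stroke `#0000ff` → engrave (S283, F4419). Machine vertices: (5.73,147.03) → (86.24,147.03) → (86.24,54.96) → (5.73,54.96) → (5.73,147.03). Closed: final G1 returns to the first vertex.

**Shape 2** — `<rect>` rectangle, stroke `#008000` → score (S570, F2081). Machine vertices: (124.26,125.85) → (188.83,125.85) → (188.83,89.21) → (124.26,89.21) → (124.26,125.85). Closed: final G1 returns to the first vertex.

**Shape 3** — `<polygon>` regular polygon, stroke `#0000ff` → engrave (S283, F4419). Machine vertices: (143.28,69.85) → (155.52,68.56) → (163.27,59.00) → (161.98,46.76) → (152.42,39.01) → (140.18,40.30) → (132.43,49.86) → (133.72,62.10) → (143.28,69.85). Closed: final G1 returns to the first vertex.

**Shape 4** — `<polygon>` regular polygon, stroke `#008000` → score (S570, F2081). Machine vertices: (185.04,35.40) → (99.35,55.02) → (91.53,142.58) → (172.39,177.07) → (230.18,110.83) → (185.04,35.40). Closed: final G1 returns to the first vertex.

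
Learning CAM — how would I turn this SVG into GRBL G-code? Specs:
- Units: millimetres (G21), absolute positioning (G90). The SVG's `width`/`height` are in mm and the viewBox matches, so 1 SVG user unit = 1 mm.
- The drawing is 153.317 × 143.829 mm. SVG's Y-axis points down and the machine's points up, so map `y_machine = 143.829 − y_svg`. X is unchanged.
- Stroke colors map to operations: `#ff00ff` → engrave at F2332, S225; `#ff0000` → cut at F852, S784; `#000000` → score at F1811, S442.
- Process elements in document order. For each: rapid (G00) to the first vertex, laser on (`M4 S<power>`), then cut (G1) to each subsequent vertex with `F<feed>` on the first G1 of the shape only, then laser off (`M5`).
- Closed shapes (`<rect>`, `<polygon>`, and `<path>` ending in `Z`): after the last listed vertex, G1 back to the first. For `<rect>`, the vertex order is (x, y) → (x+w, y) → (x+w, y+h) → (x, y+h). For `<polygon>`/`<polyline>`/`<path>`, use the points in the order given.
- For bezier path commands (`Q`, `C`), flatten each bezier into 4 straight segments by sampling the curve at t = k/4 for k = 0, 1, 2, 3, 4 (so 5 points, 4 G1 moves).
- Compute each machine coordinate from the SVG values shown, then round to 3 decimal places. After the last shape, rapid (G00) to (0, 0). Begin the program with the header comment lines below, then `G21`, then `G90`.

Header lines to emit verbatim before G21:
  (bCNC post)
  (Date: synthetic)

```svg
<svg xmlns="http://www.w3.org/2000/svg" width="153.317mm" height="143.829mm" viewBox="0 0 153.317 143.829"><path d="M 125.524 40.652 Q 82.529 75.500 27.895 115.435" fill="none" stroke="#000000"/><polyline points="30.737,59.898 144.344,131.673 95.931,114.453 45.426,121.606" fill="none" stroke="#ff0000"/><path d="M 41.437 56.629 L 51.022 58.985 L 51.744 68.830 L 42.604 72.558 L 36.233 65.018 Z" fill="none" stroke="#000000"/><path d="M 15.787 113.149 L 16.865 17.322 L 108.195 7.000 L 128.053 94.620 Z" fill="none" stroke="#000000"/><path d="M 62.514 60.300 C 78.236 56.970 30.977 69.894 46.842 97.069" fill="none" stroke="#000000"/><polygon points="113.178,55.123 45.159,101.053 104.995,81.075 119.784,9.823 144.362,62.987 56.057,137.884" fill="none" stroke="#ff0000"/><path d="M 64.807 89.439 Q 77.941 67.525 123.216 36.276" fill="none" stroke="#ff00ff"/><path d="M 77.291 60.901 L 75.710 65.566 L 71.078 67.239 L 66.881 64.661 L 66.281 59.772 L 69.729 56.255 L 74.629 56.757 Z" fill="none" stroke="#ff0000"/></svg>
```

Since the viewBox matches the mm dimensions, user units are millimetres directly. The only transform is the Y-flip y_m = 143.829 − y_svg.

Shape 1 is a quadratic bezier drawn with `<path>`. Its stroke #000000 means score at S442, F1811. After flipping Y the toolpath is (125.524,103.177) → (103.299,85.435) → (79.619,67.057) → (54.485,48.044) → (27.895,28.394).

Shape 2 is a open polyline drawn with `<polyline>`. Its stroke #ff0000 means cut at S784, F852. After flipping Y the toolpath is (30.737,83.931) → (144.344,12.156) → (95.931,29.376) → (45.426,22.223).

Shape 3 is a regular polygon drawn with `<path>`. Its stroke #000000 means score at S442, F1811. After flipping Y the toolpath is (41.437,87.200) → (51.022,84.844) → (51.744,74.999) → (42.604,71.271) → (36.233,78.811) → (41.437,87.200), returning to the start.

Shape 4 is a closed polygon drawn with `<path>`. Its stroke #000000 means score at S442, F1811. After flipping Y the toolpath is (15.787,30.680) → (16.865,126.507) → (108.195,136.829) → (128.053,49.209) → (15.787,30.680), returning to the start.

Shape 5 is a cubic bezier drawn with `<path>`. Its stroke #000000 means score at S442, F1811. After flipping Y the toolpath is (62.514,83.529) → (64.467,83.010) → (54.624,76.584) → (44.809,64.438) → (46.842,46.760).

Shape 6 is a closed polygon drawn with `<polygon>`. Its stroke #ff0000 means cut at S784, F852. After flipping Y the toolpath is (113.178,88.706) → (45.159,42.776) → (104.995,62.754) → (119.784,134.006) → (144.362,80.842) → (56.057,5.945) → (113.178,88.706), returning to the start.

Shape 7 is a quadratic bezier drawn with `<path>`. Its stroke #ff00ff means engrave at S225, F2332. After flipping Y the toolpath is (64.807,54.390) → (73.383,65.930) → (85.976,78.638) → (102.587,92.512) → (123.216,107.553).

Shape 8 is a regular polygon drawn with `<path>`. Its stroke #ff0000 means cut at S784, F852. After flipping Y the toolpath is (77.291,82.928) → (75.710,78.263) → (71.078,76.590) → (66.881,79.168) → (66.281,84.057) → (69.729,87.574) → (74.629,87.072) → (77.291,82.928), returning to the start.

(bCNC post)
(Date: synthetic)
G21
G90
G00 X125.524 Y103.177
M4 S442
G1 X103.299 Y85.435 F1811
G1 X79.619 Y67.057
G1 X54.485 Y48.044
G1 X27.895 Y28.394
M5
G00 X30.737 Y83.931
M4 S784
G1 X144.344 Y12.156 F852
G1 X95.931 Y29.376
G1 X45.426 Y22.223
M5
G00 X41.437 Y87.200
M4 S442
G1 X51.022 Y84.844 F1811
G1 X51.744 Y74.999
G1 X42.604 Y71.271
G1 X36.233 Y78.811
G1 X41.437 Y87.200
M5
G00 X15.787 Y30.680
M4 S442
G1 X16.865 Y126.507 F1811
G1 X108.195 Y136.829
G1 X128.053 Y49.209
G1 X15.787 Y30.680
M5
G00 X62.514 Y83.529
M4 S442
G1 X64.467 Y83.010 F1811
G1 X54.624 Y76.584
G1 X44.809 Y64.438
G1 X46.842 Y46.760
M5
G00 X113.178 Y88.706
M4 S784
G1 X45.159 Y42.776 F852
G1 X104.995 Y62.754
G1 X119.784 Y134.006
G1 X144.362 Y80.842
G1 X56.057 Y5.945
G1 X113.178 Y88.706
M5
G00 X64.807 Y54.390
M4 S225
G1 X73.383 Y65.930 F2332
G1 X85.976 Y78.638
G1 X102.587 Y92.512
G1 X123.216 Y107.553
M5
G00 X77.291 Y82.928
M4 S784
G1 X75.710 Y78.263 F852
G1 X71.078 Y76.590
G1 X66.881 Y79.168
G1 X66.281 Y84.057
G1 X69.729 Y87.574
G1 X74.629 Y87.072
G1 X77.291 Y82.928
M5
G00 X0.000 Y0.000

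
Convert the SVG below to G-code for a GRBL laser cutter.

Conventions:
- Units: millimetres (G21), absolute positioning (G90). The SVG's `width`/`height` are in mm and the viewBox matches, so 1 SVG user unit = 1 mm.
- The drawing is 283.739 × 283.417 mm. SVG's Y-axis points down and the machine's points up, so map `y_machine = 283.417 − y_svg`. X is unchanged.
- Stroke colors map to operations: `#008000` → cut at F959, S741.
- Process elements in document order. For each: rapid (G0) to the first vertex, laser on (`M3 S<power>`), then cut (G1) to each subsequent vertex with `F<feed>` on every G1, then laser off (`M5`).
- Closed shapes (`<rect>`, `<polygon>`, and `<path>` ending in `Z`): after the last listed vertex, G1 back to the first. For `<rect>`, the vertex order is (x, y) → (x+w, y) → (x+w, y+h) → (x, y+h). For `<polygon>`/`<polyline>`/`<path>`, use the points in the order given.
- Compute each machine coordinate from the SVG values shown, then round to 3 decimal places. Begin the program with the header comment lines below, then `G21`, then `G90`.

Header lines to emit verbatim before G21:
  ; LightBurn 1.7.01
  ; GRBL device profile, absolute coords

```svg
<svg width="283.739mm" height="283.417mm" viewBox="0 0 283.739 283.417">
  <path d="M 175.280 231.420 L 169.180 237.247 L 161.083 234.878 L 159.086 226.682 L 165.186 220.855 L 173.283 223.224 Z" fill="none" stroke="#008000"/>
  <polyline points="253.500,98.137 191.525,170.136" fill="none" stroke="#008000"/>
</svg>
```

Since the viewBox matches the mm dimensions, user units are millimetres directly. The only transform is the Y-flip y_m = 283.417 − y_svg.

Shape 1 is a regular polygon drawn with `<path>`. Its stroke #008000 means cut at S741, F959. After flipping Y the toolpath is (175.280,51.997) → (169.180,46.170) → (161.083,48.539) → (159.086,56.735) → (165.186,62.562) → (173.283,60.193) → (175.280,51.997), returning to the start.

Shape 2 is a line segment drawn with `<polyline>`. Its stroke #008000 means cut at S741, F959. After flipping Y the toolpath is (253.500,185.280) → (191.525,113.281).

; LightBurn 1.7.01
; GRBL device profile, absolute coords
G21
G90
G0 X175.280 Y51.997
M3 S741
G1 X169.180 Y46.170 F959
G1 X161.083 Y48.539 F959
G1 X159.086 Y56.735 F959
G1 X165.186 Y62.562 F959
G1 X173.283 Y60.193 F959
G1 X175.280 Y51.997 F959
M5
G0 X253.500 Y185.280
M3 S741
G1 X191.525 Y113.281 F959
M5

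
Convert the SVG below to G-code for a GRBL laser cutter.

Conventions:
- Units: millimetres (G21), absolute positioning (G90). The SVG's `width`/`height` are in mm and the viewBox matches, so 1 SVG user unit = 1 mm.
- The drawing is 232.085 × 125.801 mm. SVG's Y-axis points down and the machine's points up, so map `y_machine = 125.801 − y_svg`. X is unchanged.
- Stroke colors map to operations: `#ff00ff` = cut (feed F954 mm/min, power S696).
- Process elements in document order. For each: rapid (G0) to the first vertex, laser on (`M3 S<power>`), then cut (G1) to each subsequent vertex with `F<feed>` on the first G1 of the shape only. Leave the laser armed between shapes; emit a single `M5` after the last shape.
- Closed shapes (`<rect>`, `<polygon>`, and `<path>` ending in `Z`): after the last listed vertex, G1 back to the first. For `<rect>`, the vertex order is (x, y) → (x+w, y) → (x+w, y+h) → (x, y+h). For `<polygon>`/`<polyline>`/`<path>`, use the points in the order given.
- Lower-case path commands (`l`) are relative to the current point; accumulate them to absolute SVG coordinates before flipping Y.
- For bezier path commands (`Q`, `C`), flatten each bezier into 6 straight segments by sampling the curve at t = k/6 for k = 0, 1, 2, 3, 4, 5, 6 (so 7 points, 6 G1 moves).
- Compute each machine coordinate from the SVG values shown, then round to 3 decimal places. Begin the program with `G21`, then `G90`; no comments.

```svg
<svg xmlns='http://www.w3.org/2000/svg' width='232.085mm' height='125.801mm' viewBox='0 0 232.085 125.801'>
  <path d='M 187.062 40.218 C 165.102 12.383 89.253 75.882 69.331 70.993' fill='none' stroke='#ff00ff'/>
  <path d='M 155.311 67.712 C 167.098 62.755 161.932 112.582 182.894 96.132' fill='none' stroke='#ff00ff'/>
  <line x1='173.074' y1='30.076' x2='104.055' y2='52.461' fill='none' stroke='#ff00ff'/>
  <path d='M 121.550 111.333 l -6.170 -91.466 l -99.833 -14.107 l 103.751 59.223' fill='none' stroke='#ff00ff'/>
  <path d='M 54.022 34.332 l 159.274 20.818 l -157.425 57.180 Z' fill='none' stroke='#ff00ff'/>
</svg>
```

1 u = 1 mm; y_m = 125.801 − y.

[1] `<path>` cubic bezier, #ff00ff→cut S696 F954: (187.062,85.583) → (172.100,92.629) → (151.206,88.889) → (127.432,78.800) → (103.828,66.799) → (83.444,57.323) → (69.331,54.808)

[2] `<path>` cubic bezier, #ff00ff→cut S696 F954: (155.311,58.089) → (159.991,56.563) → (163.043,49.268) → (165.662,39.569) → (169.046,30.828) → (174.391,26.407) → (182.894,29.669)

[3] `<line>` line segment, #ff00ff→cut S696 F954: (173.074,95.725) → (104.055,73.340)

[4] `<path>` open polyline, #ff00ff→cut S696 F954: (121.550,14.468) → (115.380,105.934) → (15.547,120.041) → (119.298,60.818)

[5] `<path>` closed polygon, #ff00ff→cut S696 F954: (54.022,91.469) → (213.296,70.651) → (55.871,13.471) → (54.022,91.469) (closed)

G21
G90
G0 X187.062 Y85.583
M3 S696
G1 X172.100 Y92.629 F954
G1 X151.206 Y88.889
G1 X127.432 Y78.800
G1 X103.828 Y66.799
G1 X83.444 Y57.323
G1 X69.331 Y54.808
G0 X155.311 Y58.089
M3 S696
G1 X159.991 Y56.563 F954
G1 X163.043 Y49.268
G1 X165.662 Y39.569
G1 X169.046 Y30.828
G1 X174.391 Y26.407
G1 X182.894 Y29.669
G0 X173.074 Y95.725
M3 S696
G1 X104.055 Y73.340 F954
G0 X121.550 Y14.468
M3 S696
G1 X115.380 Y105.934 F954
G1 X15.547 Y120.041
G1 X119.298 Y60.818
G0 X54.022 Y91.469
M3 S696
G1 X213.296 Y70.651 F954
G1 X55.871 Y13.471
G1 X54.022 Y91.469
M5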